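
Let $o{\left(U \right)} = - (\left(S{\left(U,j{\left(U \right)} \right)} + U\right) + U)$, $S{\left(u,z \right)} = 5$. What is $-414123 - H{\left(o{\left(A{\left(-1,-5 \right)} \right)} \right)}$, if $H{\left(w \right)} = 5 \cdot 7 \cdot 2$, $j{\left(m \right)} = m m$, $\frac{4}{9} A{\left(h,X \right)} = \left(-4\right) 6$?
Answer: $-414193$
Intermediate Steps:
$A{\left(h,X \right)} = -54$ ($A{\left(h,X \right)} = \frac{9 \left(\left(-4\right) 6\right)}{4} = \frac{9}{4} \left(-24\right) = -54$)
$j{\left(m \right)} = m^{2}$
$o{\left(U \right)} = -5 - 2 U$ ($o{\left(U \right)} = - (\left(5 + U\right) + U) = - (5 + 2 U) = -5 - 2 U$)
$H{\left(w \right)} = 70$ ($H{\left(w \right)} = 35 \cdot 2 = 70$)
$-414123 - H{\left(o{\left(A{\left(-1,-5 \right)} \right)} \right)} = -414123 - 70 = -414193$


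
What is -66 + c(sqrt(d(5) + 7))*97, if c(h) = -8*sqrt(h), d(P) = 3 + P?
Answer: -66 - 776*15**(1/4) ≈ -1593.2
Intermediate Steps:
-66 + c(sqrt(d(5) + 7))*97 = -66 - 8*((3 + 5) + 7)**(1/4)*97 = -66 - 8*(8 + 7)**(1/4)*97 = -66 - 8*15**(1/4)*97 = -66 - 776*15**(1/4)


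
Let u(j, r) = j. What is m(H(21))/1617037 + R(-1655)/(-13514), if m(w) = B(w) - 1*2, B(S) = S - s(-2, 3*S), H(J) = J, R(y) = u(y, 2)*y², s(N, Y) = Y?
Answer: 7330168391976259/21852638018 ≈ 3.3544e+5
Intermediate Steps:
R(y) = y³ (R(y) = y*y² = y³)
B(S) = -2*S (B(S) = S - 3*S = -2*S)
m(w) = -2 - 2*w (m(w) = -2*w - 1*2 = -2*w - 2 = -2 - 2*w)
m(H(21))/1617037 + R(-1655)/(-13514) = (-2 - 2*21)/1617037 + (-1655)³/(-13514) = (-2 - 42)*(1/1617037) - 4533086375*(-1/13514) = -44*1/1617037 + 4533086375/13514 = -44/1617037 + 4533086375/13514 = 7330168391976259/21852638018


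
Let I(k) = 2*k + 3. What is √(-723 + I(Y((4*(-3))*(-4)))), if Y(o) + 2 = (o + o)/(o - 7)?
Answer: 2*I*√302293/41 ≈ 26.82*I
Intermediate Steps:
Y(o) = -2 + 2*o/(-7 + o) (Y(o) = -2 + (o + o)/(o - 7) = -2 + (2*o)/(-7 + o) = -2 + 2*o/(-7 + o))
I(k) = 3 + 2*k
√(-723 + I(Y((4*(-3))*(-4)))) = √(-723 + (3 + 2*(14/(-7 + (4*(-3))*(-4))))) = √(-723 + (3 + 2*(14/(-7 - 12*(-4))))) = √(-723 + (3 + 2*(14/(-7 + 48)))) = √(-723 + (3 + 2*(14/41))) = √(-723 + (3 + 28/41)) = √(-723 + 151/41) = √(-29492/41) = 2*I*√302293/41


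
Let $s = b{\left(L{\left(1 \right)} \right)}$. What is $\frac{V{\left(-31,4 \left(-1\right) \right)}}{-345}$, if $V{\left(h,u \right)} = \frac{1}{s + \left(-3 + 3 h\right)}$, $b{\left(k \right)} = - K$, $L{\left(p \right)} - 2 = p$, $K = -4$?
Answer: $\frac{1}{31740} \approx 3.1506 \cdot 10^{-5}$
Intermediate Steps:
$L{\left(p \right)} = 2 + p$
$b{\left(k \right)} = 4$ ($b{\left(k \right)} = \left(-1\right) \left(-4\right) = 4$)
$s = 4$
$V{\left(h,u \right)} = \frac{1}{1 + 3 h}$ ($V{\left(h,u \right)} = \frac{1}{4 + \left(-3 + 3 h\right)} = \frac{1}{1 + 3 h}$)
$\frac{V{\left(-31,4 \left(-1\right) \right)}}{-345} = \frac{1}{\left(1 + 3 \left(-31\right)\right) \left(-345\right)} = \frac{1}{1 - 93} \left(- \frac{1}{345}\right) = \frac{1}{-92} \left(- \frac{1}{345}\right) = \left(- \frac{1}{92}\right) \left(- \frac{1}{345}\right) = \frac{1}{31740}$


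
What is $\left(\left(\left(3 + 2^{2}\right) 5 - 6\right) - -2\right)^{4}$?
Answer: $923521$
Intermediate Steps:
$\left(\left(\left(3 + 2^{2}\right) 5 - 6\right) - -2\right)^{4} = \left(\left(\left(3 + 4\right) 5 - 6\right) + 2\right)^{4} = \left(\left(7 \cdot 5 - 6\right) + 2\right)^{4} = \left(\left(35 - 6\right) + 2\right)^{4} = \left(29 + 2\right)^{4} = 31^{4} = 923521$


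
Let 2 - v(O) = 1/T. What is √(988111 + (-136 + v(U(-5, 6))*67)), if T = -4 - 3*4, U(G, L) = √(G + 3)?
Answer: √15809811/4 ≈ 994.04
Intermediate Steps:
U(G, L) = √(3 + G)
T = -16 (T = -4 - 12 = -16)
v(O) = 33/16 (v(O) = 2 - 1/(-16) = 2 - 1*(-1/16) = 2 + 1/16 = 33/16)
√(988111 + (-136 + v(U(-5, 6))*67)) = √(988111 + (-136 + (33/16)*67)) = √(988111 + (-136 + 2211/16)) = √(988111 + 35/16) = √(15809811/16) = √15809811/4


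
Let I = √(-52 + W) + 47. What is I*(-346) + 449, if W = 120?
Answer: -15813 - 692*√17 ≈ -18666.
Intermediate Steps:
I = 47 + 2*√17 (I = √(-52 + 120) + 47 = √68 + 47 = 2*√17 + 47 = 47 + 2*√17 ≈ 55.246)
I*(-346) + 449 = (47 + 2*√17)*(-346) + 449 = (-16262 - 692*√17) + 449 = -15813 - 692*√17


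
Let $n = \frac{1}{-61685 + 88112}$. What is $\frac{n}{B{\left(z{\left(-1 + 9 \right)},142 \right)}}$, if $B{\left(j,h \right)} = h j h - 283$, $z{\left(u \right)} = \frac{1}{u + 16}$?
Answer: $\frac{2}{29448487} \approx 6.7915 \cdot 10^{-8}$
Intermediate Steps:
$z{\left(u \right)} = \frac{1}{16 + u}$
$B{\left(j,h \right)} = -283 + j h^{2}$ ($B{\left(j,h \right)} = j h^{2} - 283 = -283 + j h^{2}$)
$n = \frac{1}{26427} \approx 3.784 \cdot 10^{-5}$
$\frac{n}{B{\left(z{\left(-1 + 9 \right)},142 \right)}} = \frac{1}{26427 \left(-283 + \frac{142^{2}}{16 + \left(-1 + 9\right)}\right)} = \frac{1}{26427 \left(-283 + \frac{1}{16 + 8} \cdot 20164\right)} = \frac{1}{26427 \left(-283 + \frac{1}{24} \cdot 20164\right)} = \frac{1}{26427 \left(-283 + \frac{5041}{6}\right)} = \frac{1}{26427 \cdot \frac{3343}{6}} = \frac{1}{26427} \cdot \frac{6}{3343} = \frac{2}{29448487}$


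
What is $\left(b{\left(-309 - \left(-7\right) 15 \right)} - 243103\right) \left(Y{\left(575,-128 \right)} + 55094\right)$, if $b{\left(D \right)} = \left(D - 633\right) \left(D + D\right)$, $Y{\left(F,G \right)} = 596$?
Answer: $5479506170$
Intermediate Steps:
$b{\left(D \right)} = 2 D \left(-633 + D\right)$ ($b{\left(D \right)} = \left(-633 + D\right) 2 D = 2 D \left(-633 + D\right)$)
$\left(b{\left(-309 - \left(-7\right) 15 \right)} - 243103\right) \left(Y{\left(575,-128 \right)} + 55094\right) = \left(2 \left(-309 - \left(-7\right) 15\right) \left(-633 - \left(309 - 105\right)\right) - 243103\right) \left(596 + 55094\right) = \left(2 \left(-309 - -105\right) \left(-633 - 204\right) - 243103\right) 55690 = \left(2 \left(-309 + 105\right) \left(-633 + \left(-309 + 105\right)\right) - 243103\right) 55690 = \left(2 \left(-204\right) \left(-633 - 204\right) - 243103\right) 55690 = \left(2 \left(-204\right) \left(-837\right) - 243103\right) 55690 = \left(341496 - 243103\right) 55690 = 98393 \cdot 55690 = 5479506170$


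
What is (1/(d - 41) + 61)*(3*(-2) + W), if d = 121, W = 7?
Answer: 4881/80 ≈ 61.013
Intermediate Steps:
(1/(d - 41) + 61)*(3*(-2) + W) = (1/(121 - 41) + 61)*(3*(-2) + 7) = (1/80 + 61)*(-6 + 7) = (1/80 + 61)*1 = (4881/80)*1 = 4881/80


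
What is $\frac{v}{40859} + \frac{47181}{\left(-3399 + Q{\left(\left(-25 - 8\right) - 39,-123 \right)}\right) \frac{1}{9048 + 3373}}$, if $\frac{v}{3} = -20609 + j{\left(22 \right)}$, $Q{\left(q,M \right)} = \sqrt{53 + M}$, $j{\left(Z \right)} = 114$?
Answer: $- \frac{81389127284630376}{472055099789} - \frac{586035201 i \sqrt{70}}{11553271} \approx -1.7241 \cdot 10^{5} - 424.39 i$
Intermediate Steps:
$v = -61485$ ($v = 3 \left(-20609 + 114\right) = 3 \left(-20495\right) = -61485$)
$\frac{v}{40859} + \frac{47181}{\left(-3399 + Q{\left(\left(-25 - 8\right) - 39,-123 \right)}\right) \frac{1}{9048 + 3373}} = - \frac{61485}{40859} + \frac{47181}{\left(-3399 + \sqrt{53 - 123}\right) \frac{1}{9048 + 3373}} = \left(-61485\right) \frac{1}{40859} + \frac{47181}{\left(-3399 + \sqrt{-70}\right) \frac{1}{12421}} = - \frac{61485}{40859} + \frac{47181}{\left(-3399 + i \sqrt{70}\right) \frac{1}{12421}} = - \frac{61485}{40859} + \frac{47181}{- \frac{3399}{12421} + \frac{i \sqrt{70}}{12421}}$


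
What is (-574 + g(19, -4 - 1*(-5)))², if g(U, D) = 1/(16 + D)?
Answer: 95199049/289 ≈ 3.2941e+5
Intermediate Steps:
(-574 + g(19, -4 - 1*(-5)))² = (-574 + 1/(16 + (-4 - 1*(-5))))² = (-574 + 1/(16 + (-4 + 5)))² = (-574 + 1/(16 + 1))² = (-574 + 1/17)² = (-9757/17)² = 95199049/289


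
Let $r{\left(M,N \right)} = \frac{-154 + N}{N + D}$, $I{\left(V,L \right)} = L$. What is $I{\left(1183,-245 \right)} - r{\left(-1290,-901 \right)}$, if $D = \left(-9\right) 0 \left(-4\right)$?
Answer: $- \frac{221800}{901} \approx -246.17$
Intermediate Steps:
$D = 0$ ($D = 0 \left(-4\right) = 0$)
$r{\left(M,N \right)} = \frac{-154 + N}{N}$ ($r{\left(M,N \right)} = \frac{-154 + N}{N + 0} = \frac{-154 + N}{N}$)
$I{\left(1183,-245 \right)} - r{\left(-1290,-901 \right)} = -245 - \frac{-154 - 901}{-901} = -245 - \left(- \frac{1}{901}\right) \left(-1055\right) = -245 - \frac{1055}{901} = - \frac{221800}{901}$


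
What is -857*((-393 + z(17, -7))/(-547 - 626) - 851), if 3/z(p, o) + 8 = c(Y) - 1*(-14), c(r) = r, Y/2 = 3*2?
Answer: 5130842717/7038 ≈ 7.2902e+5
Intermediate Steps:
Y = 12 (Y = 2*(3*2) = 2*6 = 12)
z(p, o) = 1/6 (z(p, o) = 3/(-8 + (12 - 1*(-14))) = 3/(-8 + (12 + 14)) = 3/(-8 + 26) = 3/18 = 3*(1/18) = 1/6)
-857*((-393 + z(17, -7))/(-547 - 626) - 851) = -857*((-393 + 1/6)/(-547 - 626) - 851) = -857*(-2357/6/(-1173) - 851) = -857*(-2357/6*(-1/1173) - 851) = -857*(2357/7038 - 851) = -857*(-5986981/7038) = 5130842717/7038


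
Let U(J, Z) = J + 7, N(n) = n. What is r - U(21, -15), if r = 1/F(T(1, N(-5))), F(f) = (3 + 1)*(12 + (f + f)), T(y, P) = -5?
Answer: -223/8 ≈ -27.875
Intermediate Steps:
F(f) = 48 + 8*f (F(f) = 4*(12 + 2*f) = 48 + 8*f)
r = 1/8 (r = 1/(48 + 8*(-5)) = 1/(48 - 40) = 1/8 ≈ 0.12500)
U(J, Z) = 7 + J
r - U(21, -15) = 1/8 - (7 + 21) = 1/8 - 1*28 = 1/8 - 28 = -223/8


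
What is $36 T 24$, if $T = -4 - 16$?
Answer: $-17280$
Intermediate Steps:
$T = -20$
$36 T 24 = 36 \left(-20\right) 24 = \left(-720\right) 24 = -17280$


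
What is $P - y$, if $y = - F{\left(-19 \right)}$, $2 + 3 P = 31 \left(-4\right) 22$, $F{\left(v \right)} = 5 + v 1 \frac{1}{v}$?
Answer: $-904$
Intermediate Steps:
$F{\left(v \right)} = 6$ ($F{\left(v \right)} = 5 + \frac{v}{v} = 5 + 1 = 6$)
$P = -910$ ($P = - \frac{2}{3} + \frac{31 \left(-4\right) 22}{3} = - \frac{2}{3} + \frac{\left(-124\right) 22}{3} = - \frac{2}{3} + \frac{1}{3} \left(-2728\right) = - \frac{2}{3} - \frac{2728}{3} = -910$)
$y = -6$ ($y = \left(-1\right) 6 = -6$)
$P - y = -910 - -6 = -910 + 6 = -904$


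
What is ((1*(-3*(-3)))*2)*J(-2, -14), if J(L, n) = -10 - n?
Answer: 72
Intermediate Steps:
((1*(-3*(-3)))*2)*J(-2, -14) = ((1*(-3*(-3)))*2)*(-10 - 1*(-14)) = ((1*9)*2)*(-10 + 14) = (9*2)*4 = 18*4 = 72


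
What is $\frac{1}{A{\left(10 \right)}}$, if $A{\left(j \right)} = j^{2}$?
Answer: $\frac{1}{100} \approx 0.01$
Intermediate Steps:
$\frac{1}{A{\left(10 \right)}} = \frac{1}{10^{2}} = \frac{1}{100}$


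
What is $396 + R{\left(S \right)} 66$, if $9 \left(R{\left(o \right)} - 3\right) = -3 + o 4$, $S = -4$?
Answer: $\frac{1364}{3} \approx 454.67$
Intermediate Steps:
$R{\left(o \right)} = \frac{8}{3} + \frac{4 o}{9}$ ($R{\left(o \right)} = 3 + \frac{-3 + o 4}{9} = 3 + \frac{-3 + 4 o}{9} = 3 + \left(- \frac{1}{3} + \frac{4 o}{9}\right) = \frac{8}{3} + \frac{4 o}{9}$)
$396 + R{\left(S \right)} 66 = 396 + \left(\frac{8}{3} + \frac{4}{9} \left(-4\right)\right) 66 = 396 + \left(\frac{8}{3} - \frac{16}{9}\right) 66 = 396 + \frac{8}{9} \cdot 66 = 396 + \frac{176}{3} = \frac{1364}{3}$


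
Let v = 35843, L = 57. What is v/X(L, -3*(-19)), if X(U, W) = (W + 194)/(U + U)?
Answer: 4086102/251 ≈ 16279.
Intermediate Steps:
X(U, W) = (194 + W)/(2*U) (X(U, W) = (194 + W)/((2*U)) = (194 + W)*(1/(2*U)) = (194 + W)/(2*U))
v/X(L, -3*(-19)) = 35843/(((½)*(194 - 3*(-19))/57)) = 35843/(((½)*(1/57)*(194 + 57))) = 35843/(((½)*(1/57)*251)) = 35843/(251/114) = 35843*(114/251) = 4086102/251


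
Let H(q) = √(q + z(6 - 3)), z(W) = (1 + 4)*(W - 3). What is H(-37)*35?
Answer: 35*I*√37 ≈ 212.9*I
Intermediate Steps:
z(W) = -15 + 5*W (z(W) = 5*(-3 + W) = -15 + 5*W)
H(q) = √q (H(q) = √(q + (-15 + 5*(6 - 3))) = √(q + (-15 + 5*3)) = √(q + (-15 + 15)) = √(q + 0) = √q)
H(-37)*35 = √(-37)*35 = (I*√37)*35 = 35*I*√37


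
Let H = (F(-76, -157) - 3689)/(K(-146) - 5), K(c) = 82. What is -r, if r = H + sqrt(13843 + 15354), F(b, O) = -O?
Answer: 3532/77 - sqrt(29197) ≈ -125.00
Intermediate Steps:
H = -3532/77 (H = (-1*(-157) - 3689)/(82 - 5) = (157 - 3689)/77 = -3532*1/77 = -3532/77 ≈ -45.870)
r = -3532/77 + sqrt(29197) (r = -3532/77 + sqrt(13843 + 15354) = -3532/77 + sqrt(29197) ≈ 125.00)
-r = -(-3532/77 + sqrt(29197)) = 3532/77 - sqrt(29197)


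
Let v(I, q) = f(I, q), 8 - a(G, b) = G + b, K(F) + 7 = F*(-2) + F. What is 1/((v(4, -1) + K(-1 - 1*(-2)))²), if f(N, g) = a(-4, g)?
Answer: 1/25 ≈ 0.040000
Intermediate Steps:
K(F) = -7 - F (K(F) = -7 + (F*(-2) + F) = -7 + (-2*F + F) = -7 - F)
a(G, b) = 8 - G - b (a(G, b) = 8 - (G + b) = 8 + (-G - b) = 8 - G - b)
f(N, g) = 12 - g (f(N, g) = 8 - 1*(-4) - g = 8 + 4 - g = 12 - g)
v(I, q) = 12 - q
1/((v(4, -1) + K(-1 - 1*(-2)))²) = 1/(((12 - 1*(-1)) + (-7 - (-1 - 1*(-2))))²) = 1/(((12 + 1) + (-7 - (-1 + 2)))²) = 1/((13 + (-7 - 1*1))²) = 1/((13 + (-7 - 1))²) = 1/((13 - 8)²) = 1/(5²) = 1/25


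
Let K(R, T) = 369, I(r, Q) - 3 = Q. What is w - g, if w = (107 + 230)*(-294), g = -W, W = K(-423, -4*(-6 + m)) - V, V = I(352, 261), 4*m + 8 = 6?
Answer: -98973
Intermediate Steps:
m = -½ (m = -2 + (¼)*6 = -2 + 3/2 = -½ ≈ -0.50000)
I(r, Q) = 3 + Q
V = 264 (V = 3 + 261 = 264)
W = 105 (W = 369 - 1*264 = 369 - 264 = 105)
g = -105 (g = -1*105 = -105)
w = -99078 (w = 337*(-294) = -99078)
w - g = -99078 - 1*(-105) = -99078 + 105 = -98973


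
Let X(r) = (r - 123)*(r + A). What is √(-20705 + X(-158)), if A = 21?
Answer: 8*√278 ≈ 133.39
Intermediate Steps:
X(r) = (-123 + r)*(21 + r) (X(r) = (r - 123)*(r + 21) = (-123 + r)*(21 + r))
√(-20705 + X(-158)) = √(-20705 + (-2583 + (-158)² - 102*(-158))) = √(-20705 + (-2583 + 24964 + 16116)) = √(-20705 + 38497) = √17792 = 8*√278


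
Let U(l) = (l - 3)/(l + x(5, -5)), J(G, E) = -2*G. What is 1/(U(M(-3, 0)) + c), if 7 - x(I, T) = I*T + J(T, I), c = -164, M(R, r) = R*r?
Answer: -22/3611 ≈ -0.0060925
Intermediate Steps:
x(I, T) = 7 + 2*T - I*T (x(I, T) = 7 - (I*T - 2*T) = 7 - (-2*T + I*T) = 7 + (2*T - I*T) = 7 + 2*T - I*T)
U(l) = (-3 + l)/(22 + l) (U(l) = (l - 3)/(l + (7 + 2*(-5) - 1*5*(-5))) = (-3 + l)/(l + (7 - 10 + 25)) = (-3 + l)/(l + 22) = (-3 + l)/(22 + l))
1/(U(M(-3, 0)) + c) = 1/((-3 - 3*0)/(22 - 3*0) - 164) = 1/((-3 + 0)/(22 + 0) - 164) = 1/(-3/22 - 164) = 1/(-3611/22) = -22/3611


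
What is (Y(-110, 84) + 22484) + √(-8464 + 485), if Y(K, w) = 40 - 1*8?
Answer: 22516 + I*√7979 ≈ 22516.0 + 89.325*I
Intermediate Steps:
Y(K, w) = 32 (Y(K, w) = 40 - 8 = 32)
(Y(-110, 84) + 22484) + √(-8464 + 485) = (32 + 22484) + √(-8464 + 485) = 22516 + √(-7979) = 22516 + I*√7979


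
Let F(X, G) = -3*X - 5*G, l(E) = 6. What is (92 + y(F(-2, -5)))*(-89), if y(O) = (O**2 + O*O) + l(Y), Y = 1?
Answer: -179780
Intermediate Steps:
F(X, G) = -5*G - 3*X
y(O) = 6 + 2*O**2 (y(O) = (O**2 + O*O) + 6 = (O**2 + O**2) + 6 = 2*O**2 + 6 = 6 + 2*O**2)
(92 + y(F(-2, -5)))*(-89) = (92 + (6 + 2*(-5*(-5) - 3*(-2))**2))*(-89) = (92 + (6 + 2*(25 + 6)**2))*(-89) = (92 + (6 + 2*31**2))*(-89) = (92 + (6 + 2*961))*(-89) = (92 + (6 + 1922))*(-89) = (92 + 1928)*(-89) = 2020*(-89) = -179780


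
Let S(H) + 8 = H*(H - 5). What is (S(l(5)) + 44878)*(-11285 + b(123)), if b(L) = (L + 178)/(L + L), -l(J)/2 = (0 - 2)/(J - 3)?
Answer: -62266947488/123 ≈ -5.0624e+8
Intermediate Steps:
l(J) = 4/(-3 + J) (l(J) = -2*(0 - 2)/(J - 3) = -(-4)/(-3 + J) = 4/(-3 + J))
b(L) = (178 + L)/(2*L) (b(L) = (178 + L)/((2*L)) = (178 + L)*(1/(2*L)) = (178 + L)/(2*L))
S(H) = -8 + H*(-5 + H) (S(H) = -8 + H*(H - 5) = -8 + H*(-5 + H))
(S(l(5)) + 44878)*(-11285 + b(123)) = ((-8 + (4/(-3 + 5))² - 20/(-3 + 5)) + 44878)*(-11285 + (½)*(178 + 123)/123) = ((-8 + (4/2)² - 20/2) + 44878)*(-11285 + (½)*(1/123)*301) = ((-8 + (4*(½))² - 20/2) + 44878)*(-11285 + 301/246) = ((-8 + 2² - 5*2) + 44878)*(-2775809/246) = ((-8 + 4 - 10) + 44878)*(-2775809/246) = (-14 + 44878)*(-2775809/246) = 44864*(-2775809/246) = -62266947488/123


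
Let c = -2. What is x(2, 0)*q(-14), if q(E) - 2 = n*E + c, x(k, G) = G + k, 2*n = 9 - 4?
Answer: -70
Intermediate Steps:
n = 5/2 (n = (9 - 4)/2 = (½)*5 = 5/2 ≈ 2.5000)
q(E) = 5*E/2 (q(E) = 2 + (5*E/2 - 2) = 2 + (-2 + 5*E/2) = 5*E/2)
x(2, 0)*q(-14) = (0 + 2)*((5/2)*(-14)) = 2*(-35) = -70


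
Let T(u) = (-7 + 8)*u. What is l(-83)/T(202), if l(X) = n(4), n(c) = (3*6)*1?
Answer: 9/101 ≈ 0.089109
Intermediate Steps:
n(c) = 18 (n(c) = 18*1 = 18)
l(X) = 18
T(u) = u (T(u) = 1*u = u)
l(-83)/T(202) = 18/202 = 18*(1/202) = 9/101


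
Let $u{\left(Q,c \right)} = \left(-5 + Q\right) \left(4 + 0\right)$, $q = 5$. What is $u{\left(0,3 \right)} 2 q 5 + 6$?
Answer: $-994$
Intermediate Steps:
$u{\left(Q,c \right)} = -20 + 4 Q$ ($u{\left(Q,c \right)} = \left(-5 + Q\right) 4 = -20 + 4 Q$)
$u{\left(0,3 \right)} 2 q 5 + 6 = \left(-20 + 4 \cdot 0\right) 2 \cdot 5 \cdot 5 + 6 = \left(-20 + 0\right) 10 \cdot 5 + 6 = \left(-20\right) 50 + 6 = -1000 + 6 = -994$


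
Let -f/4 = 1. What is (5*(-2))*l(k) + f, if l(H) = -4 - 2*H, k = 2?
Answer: 76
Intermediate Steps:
f = -4 (f = -4*1 = -4)
(5*(-2))*l(k) + f = (5*(-2))*(-4 - 2*2) - 4 = -10*(-4 - 4) - 4 = -10*(-8) - 4 = 80 - 4 = 76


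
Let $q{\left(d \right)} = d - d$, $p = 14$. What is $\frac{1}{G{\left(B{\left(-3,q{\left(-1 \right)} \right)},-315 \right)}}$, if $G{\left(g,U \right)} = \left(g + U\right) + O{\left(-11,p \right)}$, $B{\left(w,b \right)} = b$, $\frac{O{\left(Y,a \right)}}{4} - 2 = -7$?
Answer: $- \frac{1}{335} \approx -0.0029851$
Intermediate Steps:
$q{\left(d \right)} = 0$
$O{\left(Y,a \right)} = -20$ ($O{\left(Y,a \right)} = 8 + 4 \left(-7\right) = 8 - 28 = -20$)
$G{\left(g,U \right)} = -20 + U + g$ ($G{\left(g,U \right)} = \left(g + U\right) - 20 = \left(U + g\right) - 20 = -20 + U + g$)
$\frac{1}{G{\left(B{\left(-3,q{\left(-1 \right)} \right)},-315 \right)}} = \frac{1}{-20 - 315 + 0} = \frac{1}{-335} = - \frac{1}{335}$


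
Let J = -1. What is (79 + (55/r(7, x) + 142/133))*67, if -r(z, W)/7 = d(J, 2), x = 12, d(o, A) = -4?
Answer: 2923947/532 ≈ 5496.1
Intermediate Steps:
r(z, W) = 28 (r(z, W) = -7*(-4) = 28)
(79 + (55/r(7, x) + 142/133))*67 = (79 + (55/28 + 142/133))*67 = (79 + 1613/532)*67 = (43641/532)*67 = 2923947/532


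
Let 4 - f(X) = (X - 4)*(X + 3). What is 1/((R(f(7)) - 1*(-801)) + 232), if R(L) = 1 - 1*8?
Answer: 1/1026 ≈ 0.00097466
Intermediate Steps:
f(X) = 4 - (-4 + X)*(3 + X) (f(X) = 4 - (X - 4)*(X + 3) = 4 - (-4 + X)*(3 + X))
R(L) = -7 (R(L) = 1 - 8 = -7)
1/((R(f(7)) - 1*(-801)) + 232) = 1/((-7 - 1*(-801)) + 232) = 1/((-7 + 801) + 232) = 1/(794 + 232) = 1/1026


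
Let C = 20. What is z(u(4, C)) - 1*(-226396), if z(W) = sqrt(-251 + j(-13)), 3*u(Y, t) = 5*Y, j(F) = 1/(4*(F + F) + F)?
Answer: 226396 + 2*I*sqrt(95446)/39 ≈ 2.264e+5 + 15.843*I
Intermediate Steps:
j(F) = 1/(9*F) (j(F) = 1/(4*(2*F) + F) = 1/(8*F + F) = 1/(9*F))
u(Y, t) = 5*Y/3 (u(Y, t) = (5*Y)/3 = 5*Y/3)
z(W) = 2*I*sqrt(95446)/39 (z(W) = sqrt(-251 + (1/9)/(-13)) = sqrt(-251 + (1/9)*(-1/13)) = sqrt(-251 - 1/117) = sqrt(-29368/117) = 2*I*sqrt(95446)/39)
z(u(4, C)) - 1*(-226396) = 2*I*sqrt(95446)/39 - 1*(-226396) = 2*I*sqrt(95446)/39 + 226396 = 226396 + 2*I*sqrt(95446)/39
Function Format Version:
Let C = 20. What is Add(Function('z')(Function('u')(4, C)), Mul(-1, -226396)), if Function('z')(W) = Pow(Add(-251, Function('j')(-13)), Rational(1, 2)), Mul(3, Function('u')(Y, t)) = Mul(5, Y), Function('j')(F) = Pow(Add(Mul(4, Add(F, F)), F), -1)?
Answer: Add(226396, Mul(Rational(2, 39), I, Pow(95446, Rational(1, 2)))) ≈ Add(2.2640e+5, Mul(15.843, I))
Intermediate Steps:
Function('j')(F) = Mul(Rational(1, 9), Pow(F, -1)) (Function('j')(F) = Pow(Add(Mul(4, Mul(2, F)), F), -1) = Pow(Add(Mul(8, F), F), -1) = Pow(Mul(9, F), -1) = Mul(Rational(1, 9), Pow(F, -1)))
Function('u')(Y, t) = Mul(Rational(5, 3), Y) (Function('u')(Y, t) = Mul(Rational(1, 3), Mul(5, Y)) = Mul(Rational(5, 3), Y))
Function('z')(W) = Mul(Rational(2, 39), I, Pow(95446, Rational(1, 2))) (Function('z')(W) = Pow(Add(-251, Mul(Rational(1, 9), Pow(-13, -1))), Rational(1, 2)) = Pow(Add(-251, Mul(Rational(1, 9), Rational(-1, 13))), Rational(1, 2)) = Pow(Add(-251, Rational(-1, 117)), Rational(1, 2)) = Pow(Rational(-29368, 117), Rational(1, 2)) = Mul(Rational(2, 39), I, Pow(95446, Rational(1, 2))))
Add(Function('z')(Function('u')(4, C)), Mul(-1, -226396)) = Add(Mul(Rational(2, 39), I, Pow(95446, Rational(1, 2))), Mul(-1, -226396)) = Add(Mul(Rational(2, 39), I, Pow(95446, Rational(1, 2))), 226396) = Add(226396, Mul(Rational(2, 39), I, Pow(95446, Rational(1, 2))))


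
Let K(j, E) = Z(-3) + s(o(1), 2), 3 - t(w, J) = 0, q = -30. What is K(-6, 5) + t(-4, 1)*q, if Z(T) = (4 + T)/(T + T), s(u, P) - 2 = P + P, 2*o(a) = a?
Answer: -505/6 ≈ -84.167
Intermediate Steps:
o(a) = a/2
t(w, J) = 3 (t(w, J) = 3 - 1*0 = 3 + 0 = 3)
s(u, P) = 2 + 2*P (s(u, P) = 2 + (P + P) = 2 + 2*P)
Z(T) = (4 + T)/(2*T) (Z(T) = (4 + T)/((2*T)) = (4 + T)*(1/(2*T)) = (4 + T)/(2*T))
K(j, E) = 35/6 (K(j, E) = (½)*(4 - 3)/(-3) + (2 + 2*2) = (½)*(-⅓)*1 + (2 + 4) = -⅙ + 6 = 35/6)
K(-6, 5) + t(-4, 1)*q = 35/6 + 3*(-30) = 35/6 - 90 = -505/6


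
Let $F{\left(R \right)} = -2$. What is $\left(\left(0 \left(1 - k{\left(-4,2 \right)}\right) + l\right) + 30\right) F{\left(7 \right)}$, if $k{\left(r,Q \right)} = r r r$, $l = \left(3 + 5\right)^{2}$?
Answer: $-188$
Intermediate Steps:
$l = 64$ ($l = 8^{2} = 64$)
$k{\left(r,Q \right)} = r^{3}$ ($k{\left(r,Q \right)} = r^{2} r = r^{3}$)
$\left(\left(0 \left(1 - k{\left(-4,2 \right)}\right) + l\right) + 30\right) F{\left(7 \right)} = \left(\left(0 \left(1 - \left(-4\right)^{3}\right) + 64\right) + 30\right) \left(-2\right) = \left(\left(0 \left(1 - -64\right) + 64\right) + 30\right) \left(-2\right) = \left(\left(0 \left(1 + 64\right) + 64\right) + 30\right) \left(-2\right) = \left(\left(0 \cdot 65 + 64\right) + 30\right) \left(-2\right) = \left(\left(0 + 64\right) + 30\right) \left(-2\right) = \left(64 + 30\right) \left(-2\right) = 94 \left(-2\right) = -188$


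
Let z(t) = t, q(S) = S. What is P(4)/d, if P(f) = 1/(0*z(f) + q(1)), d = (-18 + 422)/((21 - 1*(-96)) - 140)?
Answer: -23/404 ≈ -0.056931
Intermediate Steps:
d = -404/23 (d = 404/((21 + 96) - 140) = 404/(117 - 140) = 404/(-23) = 404*(-1/23) = -404/23 ≈ -17.565)
P(f) = 1 (P(f) = 1/(0*f + 1) = 1/(0 + 1) = 1/1 = 1)
P(4)/d = 1/(-404/23) = 1*(-23/404) = -23/404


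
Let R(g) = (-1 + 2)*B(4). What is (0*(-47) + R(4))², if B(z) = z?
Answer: 16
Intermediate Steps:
R(g) = 4 (R(g) = (-1 + 2)*4 = 1*4 = 4)
(0*(-47) + R(4))² = (0*(-47) + 4)² = (0 + 4)² = 4² = 16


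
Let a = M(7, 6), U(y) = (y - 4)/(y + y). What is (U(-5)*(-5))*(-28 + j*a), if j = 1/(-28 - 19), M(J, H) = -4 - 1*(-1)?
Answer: 11817/94 ≈ 125.71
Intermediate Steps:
M(J, H) = -3 (M(J, H) = -4 + 1 = -3)
U(y) = (-4 + y)/(2*y) (U(y) = (-4 + y)/((2*y)) = (-4 + y)*(1/(2*y)) = (-4 + y)/(2*y))
j = -1/47 (j = 1/(-47) = -1/47 ≈ -0.021277)
a = -3
(U(-5)*(-5))*(-28 + j*a) = (((½)*(-4 - 5)/(-5))*(-5))*(-28 - 1/47*(-3)) = (((½)*(-⅕)*(-9))*(-5))*(-28 + 3/47) = ((9/10)*(-5))*(-1313/47) = -9/2*(-1313/47) = 11817/94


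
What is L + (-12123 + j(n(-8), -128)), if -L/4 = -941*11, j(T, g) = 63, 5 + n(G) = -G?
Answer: 29344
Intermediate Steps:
n(G) = -5 - G
L = 41404 (L = -(-3764)*11 = -4*(-10351) = 41404)
L + (-12123 + j(n(-8), -128)) = 41404 + (-12123 + 63) = 41404 - 12060 = 29344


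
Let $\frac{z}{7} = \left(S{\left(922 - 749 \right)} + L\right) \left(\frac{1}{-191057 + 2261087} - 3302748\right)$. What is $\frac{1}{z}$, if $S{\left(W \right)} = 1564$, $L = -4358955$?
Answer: $\frac{2070030}{208533892494177016543} \approx 9.9266 \cdot 10^{-15}$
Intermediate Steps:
$z = \frac{208533892494177016543}{2070030}$ ($z = 7 \left(1564 - 4358955\right) \left(\frac{1}{-191057 + 2261087} - 3302748\right) = 7 \left(- 4357391 \left(\frac{1}{2070030} - 3302748\right)\right) = 7 \left(\left(-4357391\right) \left(- \frac{6836787442439}{2070030}\right)\right) = 7 \cdot \frac{29790556070596716649}{2070030} = \frac{208533892494177016543}{2070030} \approx 1.0074 \cdot 10^{14}$)
$\frac{1}{z} = \frac{1}{\frac{208533892494177016543}{2070030}} = \frac{2070030}{208533892494177016543}$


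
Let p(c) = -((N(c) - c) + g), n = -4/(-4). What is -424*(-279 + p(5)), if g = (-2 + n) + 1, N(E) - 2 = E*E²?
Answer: 170024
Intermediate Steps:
N(E) = 2 + E³ (N(E) = 2 + E*E² = 2 + E³)
n = 1 (n = -4*(-¼) = 1)
g = 0 (g = (-2 + 1) + 1 = -1 + 1 = 0)
p(c) = -2 + c - c³ (p(c) = -(((2 + c³) - c) + 0) = -((2 + c³ - c) + 0) = -(2 + c³ - c) = -2 + c - c³)
-424*(-279 + p(5)) = -424*(-279 + (-2 + 5 - 1*5³)) = -424*(-279 + (-2 + 5 - 1*125)) = -424*(-279 + (-2 + 5 - 125)) = -424*(-279 - 122) = -424*(-401) = 170024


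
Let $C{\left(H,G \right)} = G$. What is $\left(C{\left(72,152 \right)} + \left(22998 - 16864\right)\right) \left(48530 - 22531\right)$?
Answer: $163429714$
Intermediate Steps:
$\left(C{\left(72,152 \right)} + \left(22998 - 16864\right)\right) \left(48530 - 22531\right) = \left(152 + \left(22998 - 16864\right)\right) \left(48530 - 22531\right) = \left(152 + \left(22998 - 16864\right)\right) 25999 = \left(152 + 6134\right) 25999 = 6286 \cdot 25999 = 163429714$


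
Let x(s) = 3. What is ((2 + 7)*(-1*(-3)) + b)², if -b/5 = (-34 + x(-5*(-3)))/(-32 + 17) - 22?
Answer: 144400/9 ≈ 16044.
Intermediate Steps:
b = 299/3 (b = -5*((-34 + 3)/(-32 + 17) - 22) = -5*(-31/(-15) - 22) = -5*(-31*(-1/15) - 22) = -5*(31/15 - 22) = -5*(-299/15) = 299/3 ≈ 99.667)
((2 + 7)*(-1*(-3)) + b)² = ((2 + 7)*(-1*(-3)) + 299/3)² = (9*3 + 299/3)² = (27 + 299/3)² = (380/3)² = 144400/9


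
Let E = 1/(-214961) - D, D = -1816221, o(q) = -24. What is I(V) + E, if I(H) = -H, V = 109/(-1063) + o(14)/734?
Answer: 152309757887895379/83860800281 ≈ 1.8162e+6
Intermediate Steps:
V = -52759/390121 (V = 109/(-1063) - 24/734 = 109*(-1/1063) - 24*1/734 = -109/1063 - 12/367 = -52759/390121 ≈ -0.13524)
E = 390416682380/214961 (E = 1/(-214961) - 1*(-1816221) = -1/214961 + 1816221 = 390416682380/214961 ≈ 1.8162e+6)
I(V) + E = -1*(-52759/390121) + 390416682380/214961 = 52759/390121 + 390416682380/214961 = 152309757887895379/83860800281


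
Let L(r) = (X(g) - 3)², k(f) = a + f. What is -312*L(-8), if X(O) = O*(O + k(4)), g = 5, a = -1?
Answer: -427128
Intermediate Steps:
k(f) = -1 + f
X(O) = O*(3 + O) (X(O) = O*(O + (-1 + 4)) = O*(O + 3) = O*(3 + O))
L(r) = 1369 (L(r) = (5*(3 + 5) - 3)² = (5*8 - 3)² = (40 - 3)² = 37² = 1369)
-312*L(-8) = -312*1369 = -427128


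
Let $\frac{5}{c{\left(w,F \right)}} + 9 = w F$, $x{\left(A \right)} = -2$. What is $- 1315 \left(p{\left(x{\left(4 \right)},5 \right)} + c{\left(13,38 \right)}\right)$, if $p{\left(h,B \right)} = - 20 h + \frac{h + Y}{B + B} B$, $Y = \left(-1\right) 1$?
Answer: $- \frac{9824365}{194} \approx -50641.0$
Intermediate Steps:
$Y = -1$
$p{\left(h,B \right)} = - \frac{1}{2} - \frac{39 h}{2}$ ($p{\left(h,B \right)} = - 20 h + \frac{h - 1}{B + B} B = - 20 h + \frac{-1 + h}{2 B} B = - 20 h + \left(- \frac{1}{2} + \frac{h}{2}\right) = - \frac{1}{2} - \frac{39 h}{2}$)
$c{\left(w,F \right)} = \frac{5}{-9 + F w}$ ($c{\left(w,F \right)} = \frac{5}{-9 + w F} = \frac{5}{-9 + F w}$)
$- 1315 \left(p{\left(x{\left(4 \right)},5 \right)} + c{\left(13,38 \right)}\right) = - 1315 \left(\left(- \frac{1}{2} - -39\right) + \frac{5}{-9 + 38 \cdot 13}\right) = - 1315 \left(\left(- \frac{1}{2} + 39\right) + \frac{5}{-9 + 494}\right) = - 1315 \left(\frac{77}{2} + \frac{5}{485}\right) = - 1315 \left(\frac{77}{2} + 5 \cdot \frac{1}{485}\right) = - 1315 \left(\frac{77}{2} + \frac{1}{97}\right) = \left(-1315\right) \frac{7471}{194} = - \frac{9824365}{194}$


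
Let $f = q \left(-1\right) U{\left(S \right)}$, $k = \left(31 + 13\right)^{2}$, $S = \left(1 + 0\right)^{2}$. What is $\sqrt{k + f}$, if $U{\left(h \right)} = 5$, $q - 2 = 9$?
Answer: $3 \sqrt{209} \approx 43.37$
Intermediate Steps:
$q = 11$ ($q = 2 + 9 = 11$)
$S = 1$ ($S = 1^{2} = 1$)
$k = 1936$ ($k = 44^{2} = 1936$)
$f = -55$ ($f = 11 \left(-1\right) 5 = \left(-11\right) 5 = -55$)
$\sqrt{k + f} = \sqrt{1936 - 55} = \sqrt{1881} = 3 \sqrt{209}$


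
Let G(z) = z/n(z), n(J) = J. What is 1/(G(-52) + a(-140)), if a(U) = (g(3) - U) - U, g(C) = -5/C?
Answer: 3/838 ≈ 0.0035800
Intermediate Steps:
G(z) = 1 (G(z) = z/z = 1)
a(U) = -5/3 - 2*U (a(U) = (-5/3 - U) - U = -5/3 - 2*U)
1/(G(-52) + a(-140)) = 1/(1 + (-5/3 - 2*(-140))) = 1/(1 + (-5/3 + 280)) = 1/(1 + 835/3) = 1/(838/3) = 3/838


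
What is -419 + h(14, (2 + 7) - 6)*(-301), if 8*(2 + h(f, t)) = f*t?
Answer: -5589/4 ≈ -1397.3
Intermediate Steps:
h(f, t) = -2 + f*t/8 (h(f, t) = -2 + (f*t)/8 = -2 + f*t/8)
-419 + h(14, (2 + 7) - 6)*(-301) = -419 + (-2 + (1/8)*14*((2 + 7) - 6))*(-301) = -419 + (-2 + (1/8)*14*(9 - 6))*(-301) = -419 + (-2 + (1/8)*14*3)*(-301) = -419 + (-2 + 21/4)*(-301) = -419 + (13/4)*(-301) = -419 - 3913/4 = -5589/4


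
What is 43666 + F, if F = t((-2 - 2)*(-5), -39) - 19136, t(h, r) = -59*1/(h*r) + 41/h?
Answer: 9567529/390 ≈ 24532.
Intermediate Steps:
t(h, r) = 41/h - 59/(h*r) (t(h, r) = -59/(h*r) + 41/h = 41/h - 59/(h*r))
F = -7462211/390 (F = (-59 + 41*(-39))/(((-2 - 2)*(-5))*(-39)) - 19136 = -1/39*(-59 - 1599)/(-4*(-5)) - 19136 = -1/39*(-1658)/20 - 19136 = (1/20)*(-1/39)*(-1658) - 19136 = 829/390 - 19136 = -7462211/390 ≈ -19134.)
43666 + F = 43666 - 7462211/390 = 9567529/390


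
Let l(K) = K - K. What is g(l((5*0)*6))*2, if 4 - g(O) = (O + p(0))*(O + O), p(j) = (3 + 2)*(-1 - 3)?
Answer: 8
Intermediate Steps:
p(j) = -20 (p(j) = 5*(-4) = -20)
l(K) = 0
g(O) = 4 - 2*O*(-20 + O) (g(O) = 4 - (O - 20)*(O + O) = 4 - (-20 + O)*2*O = 4 - 2*O*(-20 + O))
g(l((5*0)*6))*2 = (4 - 2*0² + 40*0)*2 = (4 - 2*0 + 0)*2 = (4 + 0 + 0)*2 = 4*2 = 8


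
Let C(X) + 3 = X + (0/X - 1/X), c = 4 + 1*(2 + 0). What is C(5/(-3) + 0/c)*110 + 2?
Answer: -1336/3 ≈ -445.33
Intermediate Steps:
c = 6 (c = 4 + 1*2 = 4 + 2 = 6)
C(X) = -3 + X - 1/X (C(X) = -3 + (X + (0/X - 1/X)) = -3 + (X + (0 - 1/X)) = -3 + (X - 1/X) = -3 + X - 1/X)
C(5/(-3) + 0/c)*110 + 2 = (-3 + (5/(-3) + 0/6) - 1/(5/(-3) + 0/6))*110 + 2 = (-3 + (5*(-⅓) + 0*(⅙)) - 1/(5*(-⅓) + 0*(⅙)))*110 + 2 = (-3 + (-5/3 + 0) - 1/(-5/3 + 0))*110 + 2 = (-3 - 5/3 - 1/(-5/3))*110 + 2 = (-3 - 5/3 - 1*(-⅗))*110 + 2 = (-3 - 5/3 + ⅗)*110 + 2 = -61/15*110 + 2 = -1342/3 + 2 = -1336/3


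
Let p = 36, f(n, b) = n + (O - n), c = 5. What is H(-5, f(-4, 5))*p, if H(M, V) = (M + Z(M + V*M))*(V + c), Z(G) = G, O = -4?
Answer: 360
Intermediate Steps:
f(n, b) = -4 (f(n, b) = n + (-4 - n) = -4)
H(M, V) = (5 + V)*(2*M + M*V) (H(M, V) = (M + (M + V*M))*(V + 5) = (M + (M + M*V))*(5 + V) = (2*M + M*V)*(5 + V) = (5 + V)*(2*M + M*V))
H(-5, f(-4, 5))*p = -5*(10 + (-4)² + 7*(-4))*36 = -5*(10 + 16 - 28)*36 = -5*(-2)*36 = 10*36 = 360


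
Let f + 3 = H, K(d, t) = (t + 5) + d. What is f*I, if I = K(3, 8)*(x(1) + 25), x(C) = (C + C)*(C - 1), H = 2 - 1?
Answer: -800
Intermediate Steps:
H = 1
K(d, t) = 5 + d + t (K(d, t) = (5 + t) + d = 5 + d + t)
f = -2 (f = -3 + 1 = -2)
x(C) = 2*C*(-1 + C) (x(C) = (2*C)*(-1 + C) = 2*C*(-1 + C))
I = 400 (I = (5 + 3 + 8)*(2*1*(-1 + 1) + 25) = 16*(2*1*0 + 25) = 16*(0 + 25) = 16*25 = 400)
f*I = -2*400 = -800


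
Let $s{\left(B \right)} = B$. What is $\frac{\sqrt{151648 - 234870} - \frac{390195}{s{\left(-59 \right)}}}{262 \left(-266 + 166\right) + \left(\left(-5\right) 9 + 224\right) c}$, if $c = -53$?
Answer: $- \frac{390195}{2105533} - \frac{i \sqrt{83222}}{35687} \approx -0.18532 - 0.0080837 i$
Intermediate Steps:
$\frac{\sqrt{151648 - 234870} - \frac{390195}{s{\left(-59 \right)}}}{262 \left(-266 + 166\right) + \left(\left(-5\right) 9 + 224\right) c} = \frac{\sqrt{151648 - 234870} - \frac{390195}{-59}}{262 \left(-266 + 166\right) + \left(\left(-5\right) 9 + 224\right) \left(-53\right)} = \frac{\sqrt{-83222} - - \frac{390195}{59}}{262 \left(-100\right) + \left(-45 + 224\right) \left(-53\right)} = \frac{i \sqrt{83222} + \frac{390195}{59}}{-26200 + 179 \left(-53\right)} = \frac{\frac{390195}{59} + i \sqrt{83222}}{-26200 - 9487} = \frac{\frac{390195}{59} + i \sqrt{83222}}{-35687} = \left(\frac{390195}{59} + i \sqrt{83222}\right) \left(- \frac{1}{35687}\right) = - \frac{390195}{2105533} - \frac{i \sqrt{83222}}{35687}$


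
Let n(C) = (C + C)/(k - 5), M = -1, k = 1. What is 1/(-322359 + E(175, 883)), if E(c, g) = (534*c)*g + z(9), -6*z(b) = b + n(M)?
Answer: 12/986327873 ≈ 1.2166e-8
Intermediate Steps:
n(C) = -C/2 (n(C) = (C + C)/(1 - 5) = (2*C)/(-4) = (2*C)*(-1/4) = -C/2)
z(b) = -1/12 - b/6 (z(b) = -(b - 1/2*(-1))/6 = -(b + 1/2)/6 = -(1/2 + b)/6 = -1/12 - b/6)
E(c, g) = -19/12 + 534*c*g (E(c, g) = (534*c)*g + (-1/12 - 1/6*9) = 534*c*g + (-1/12 - 3/2) = 534*c*g - 19/12 = -19/12 + 534*c*g)
1/(-322359 + E(175, 883)) = 1/(-322359 + (-19/12 + 534*175*883)) = 1/(-322359 + (-19/12 + 82516350)) = 1/(-322359 + 990196181/12) = 1/(986327873/12) = 12/986327873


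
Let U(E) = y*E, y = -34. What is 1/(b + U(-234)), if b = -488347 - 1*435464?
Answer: -1/915855 ≈ -1.0919e-6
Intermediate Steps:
U(E) = -34*E
b = -923811 (b = -488347 - 435464 = -923811)
1/(b + U(-234)) = 1/(-923811 - 34*(-234)) = 1/(-923811 + 7956) = 1/(-915855) = -1/915855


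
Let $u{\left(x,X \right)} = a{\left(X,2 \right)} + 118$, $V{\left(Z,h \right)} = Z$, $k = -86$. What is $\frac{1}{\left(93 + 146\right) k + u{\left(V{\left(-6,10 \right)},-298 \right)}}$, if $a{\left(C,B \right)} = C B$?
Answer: $- \frac{1}{21032} \approx -4.7547 \cdot 10^{-5}$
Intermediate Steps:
$a{\left(C,B \right)} = B C$
$u{\left(x,X \right)} = 118 + 2 X$ ($u{\left(x,X \right)} = 2 X + 118 = 118 + 2 X$)
$\frac{1}{\left(93 + 146\right) k + u{\left(V{\left(-6,10 \right)},-298 \right)}} = \frac{1}{\left(93 + 146\right) \left(-86\right) + \left(118 + 2 \left(-298\right)\right)} = \frac{1}{239 \left(-86\right) + \left(118 - 596\right)} = \frac{1}{-20554 - 478} = \frac{1}{-21032} = - \frac{1}{21032}$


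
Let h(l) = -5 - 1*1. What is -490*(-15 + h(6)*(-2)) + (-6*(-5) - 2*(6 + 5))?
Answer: 1478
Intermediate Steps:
h(l) = -6 (h(l) = -5 - 1 = -6)
-490*(-15 + h(6)*(-2)) + (-6*(-5) - 2*(6 + 5)) = -490*(-15 - 6*(-2)) + (-6*(-5) - 2*(6 + 5)) = -490*(-15 + 12) + (30 - 2*11) = -490*(-3) + (30 - 22) = 1470 + 8 = 1478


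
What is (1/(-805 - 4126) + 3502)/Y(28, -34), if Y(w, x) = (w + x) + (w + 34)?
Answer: 17268361/276136 ≈ 62.536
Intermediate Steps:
Y(w, x) = 34 + x + 2*w (Y(w, x) = (w + x) + (34 + w) = 34 + x + 2*w)
(1/(-805 - 4126) + 3502)/Y(28, -34) = (1/(-805 - 4126) + 3502)/(34 - 34 + 2*28) = (1/(-4931) + 3502)/(34 - 34 + 56) = (-1/4931 + 3502)/56 = (17268361/4931)*(1/56) = 17268361/276136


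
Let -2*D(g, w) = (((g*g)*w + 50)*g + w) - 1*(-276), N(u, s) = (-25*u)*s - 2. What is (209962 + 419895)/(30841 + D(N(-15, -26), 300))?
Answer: 629857/139114480325553 ≈ 4.5276e-9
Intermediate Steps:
N(u, s) = -2 - 25*s*u (N(u, s) = -25*s*u - 2 = -2 - 25*s*u)
D(g, w) = -138 - w/2 - g*(50 + w*g²)/2 (D(g, w) = -((((g*g)*w + 50)*g + w) - 1*(-276))/2 = -(((g²*w + 50)*g + w) + 276)/2 = -(((w*g² + 50)*g + w) + 276)/2 = -(((50 + w*g²)*g + w) + 276)/2 = -((g*(50 + w*g²) + w) + 276)/2 = -((w + g*(50 + w*g²)) + 276)/2 = -(276 + w + g*(50 + w*g²))/2 = -138 - w/2 - g*(50 + w*g²)/2)
(209962 + 419895)/(30841 + D(N(-15, -26), 300)) = (209962 + 419895)/(30841 + (-138 - 25*(-2 - 25*(-26)*(-15)) - ½*300 - ½*300*(-2 - 25*(-26)*(-15))³)) = 629857/(30841 + (-138 - 25*(-2 - 9750) - 150 - ½*300*(-2 - 9750)³)) = 629857/(30841 + (-138 - 25*(-9752) - 150 - ½*300*(-9752)³)) = 629857/(30841 + (-138 + 243800 - 150 - ½*300*(-927429867008))) = 629857/(30841 + (-138 + 243800 - 150 + 139114480051200)) = 629857/(30841 + 139114480294712) = 629857/139114480325553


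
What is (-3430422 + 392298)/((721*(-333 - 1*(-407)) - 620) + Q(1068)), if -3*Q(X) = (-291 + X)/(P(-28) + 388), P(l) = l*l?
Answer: -3560681328/61803989 ≈ -57.612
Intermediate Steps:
P(l) = l**2
Q(X) = 97/1172 - X/3516 (Q(X) = -(-291 + X)/(3*((-28)**2 + 388)) = -(-291 + X)/(3*(784 + 388)) = -(-291 + X)/(3*1172) = -(-291/1172 + X/1172)/3 = 97/1172 - X/3516)
(-3430422 + 392298)/((721*(-333 - 1*(-407)) - 620) + Q(1068)) = (-3430422 + 392298)/((721*(-333 - 1*(-407)) - 620) + (97/1172 - 1/3516*1068)) = -3038124/((721*(-333 + 407) - 620) + (97/1172 - 89/293)) = -3038124/((721*74 - 620) - 259/1172) = -3038124/((53354 - 620) - 259/1172) = -3038124/(52734 - 259/1172) = -3038124/61803989/1172 = -3038124*1172/61803989 = -3560681328/61803989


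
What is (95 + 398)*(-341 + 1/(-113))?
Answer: -18997262/113 ≈ -1.6812e+5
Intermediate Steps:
(95 + 398)*(-341 + 1/(-113)) = 493*(-341 - 1/113) = 493*(-38534/113) = -18997262/113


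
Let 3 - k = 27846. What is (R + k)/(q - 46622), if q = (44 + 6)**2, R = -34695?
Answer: 31269/22061 ≈ 1.4174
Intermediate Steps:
k = -27843 (k = 3 - 1*27846 = 3 - 27846 = -27843)
q = 2500 (q = 50**2 = 2500)
(R + k)/(q - 46622) = (-34695 - 27843)/(2500 - 46622) = -62538/(-44122) = -62538*(-1/44122) = 31269/22061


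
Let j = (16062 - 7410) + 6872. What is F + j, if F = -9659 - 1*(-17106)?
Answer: 22971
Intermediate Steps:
F = 7447 (F = -9659 + 17106 = 7447)
j = 15524 (j = 8652 + 6872 = 15524)
F + j = 7447 + 15524 = 22971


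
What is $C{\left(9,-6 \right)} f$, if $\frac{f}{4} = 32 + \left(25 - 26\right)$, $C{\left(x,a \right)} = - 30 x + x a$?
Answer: $-40176$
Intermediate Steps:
$C{\left(x,a \right)} = - 30 x + a x$
$f = 124$ ($f = 4 \left(32 + \left(25 - 26\right)\right) = 4 \left(32 - 1\right) = 4 \cdot 31 = 124$)
$C{\left(9,-6 \right)} f = 9 \left(-30 - 6\right) 124 = 9 \left(-36\right) 124 = \left(-324\right) 124 = -40176$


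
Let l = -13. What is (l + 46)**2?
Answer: 1089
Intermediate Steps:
(l + 46)**2 = (-13 + 46)**2 = 33**2 = 1089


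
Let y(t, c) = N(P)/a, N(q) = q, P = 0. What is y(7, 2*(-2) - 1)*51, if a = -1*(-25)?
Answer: 0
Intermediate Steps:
a = 25
y(t, c) = 0 (y(t, c) = 0/25 = 0*(1/25) = 0)
y(7, 2*(-2) - 1)*51 = 0*51 = 0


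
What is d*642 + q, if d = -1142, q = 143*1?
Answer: -733021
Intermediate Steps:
q = 143
d*642 + q = -1142*642 + 143 = -733164 + 143 = -733021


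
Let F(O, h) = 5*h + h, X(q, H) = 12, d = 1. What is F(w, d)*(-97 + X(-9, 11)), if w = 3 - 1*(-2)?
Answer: -510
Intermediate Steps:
w = 5 (w = 3 + 2 = 5)
F(O, h) = 6*h
F(w, d)*(-97 + X(-9, 11)) = (6*1)*(-97 + 12) = 6*(-85) = -510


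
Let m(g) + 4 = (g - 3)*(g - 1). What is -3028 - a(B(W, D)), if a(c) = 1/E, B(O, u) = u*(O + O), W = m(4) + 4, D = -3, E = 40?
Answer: -121121/40 ≈ -3028.0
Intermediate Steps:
m(g) = -4 + (-1 + g)*(-3 + g) (m(g) = -4 + (g - 3)*(g - 1) = -4 + (-3 + g)*(-1 + g) = -4 + (-1 + g)*(-3 + g))
W = 3 (W = (-1 + 4² - 4*4) + 4 = (-1 + 16 - 16) + 4 = -1 + 4 = 3)
B(O, u) = 2*O*u (B(O, u) = u*(2*O) = 2*O*u)
a(c) = 1/40
-3028 - a(B(W, D)) = -3028 - 1*1/40 = -3028 - 1/40 = -121121/40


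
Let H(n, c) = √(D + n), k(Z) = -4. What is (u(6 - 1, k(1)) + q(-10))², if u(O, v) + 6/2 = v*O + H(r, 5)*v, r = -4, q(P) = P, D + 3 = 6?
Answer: 1073 + 264*I ≈ 1073.0 + 264.0*I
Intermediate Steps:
D = 3 (D = -3 + 6 = 3)
H(n, c) = √(3 + n)
u(O, v) = -3 + I*v + O*v (u(O, v) = -3 + (v*O + √(3 - 4)*v) = -3 + (O*v + √(-1)*v) = -3 + (O*v + I*v) = -3 + (I*v + O*v) = -3 + I*v + O*v)
(u(6 - 1, k(1)) + q(-10))² = ((-3 + I*(-4) + (6 - 1)*(-4)) - 10)² = ((-3 - 4*I + 5*(-4)) - 10)² = ((-3 - 4*I - 20) - 10)² = ((-23 - 4*I) - 10)² = (-33 - 4*I)²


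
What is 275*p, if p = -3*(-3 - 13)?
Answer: 13200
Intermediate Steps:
p = 48 (p = -3*(-16) = 48)
275*p = 275*48 = 13200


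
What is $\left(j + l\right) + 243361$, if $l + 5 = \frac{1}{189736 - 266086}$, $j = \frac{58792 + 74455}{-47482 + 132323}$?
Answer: $\frac{1576375517658209}{6477610350} \approx 2.4336 \cdot 10^{5}$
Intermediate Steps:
$j = \frac{133247}{84841} \approx 1.5705$
$l = - \frac{381751}{76350}$ ($l = -5 + \frac{1}{189736 - 266086} = -5 + \frac{1}{-76350} = -5 - \frac{1}{76350} = - \frac{381751}{76350} \approx -5.0$)
$\left(j + l\right) + 243361 = \left(\frac{133247}{84841} - \frac{381751}{76350}\right) + 243361 = - \frac{22214728141}{6477610350} + 243361 = \frac{1576375517658209}{6477610350}$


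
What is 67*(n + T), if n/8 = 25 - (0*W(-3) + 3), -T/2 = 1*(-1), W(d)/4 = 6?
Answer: 11926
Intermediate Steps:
W(d) = 24 (W(d) = 4*6 = 24)
T = 2 (T = -2*(-1) = 2)
n = 176 (n = 8*(25 - (0*24 + 3)) = 8*(25 - (0 + 3)) = 8*(25 - 1*3) = 8*(25 - 3) = 8*22 = 176)
67*(n + T) = 67*(176 + 2) = 67*178 = 11926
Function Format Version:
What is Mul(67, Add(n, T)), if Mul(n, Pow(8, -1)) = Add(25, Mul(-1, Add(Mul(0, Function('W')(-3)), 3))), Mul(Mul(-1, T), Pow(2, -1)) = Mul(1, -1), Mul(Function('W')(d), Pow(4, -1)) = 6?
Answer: 11926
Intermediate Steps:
Function('W')(d) = 24 (Function('W')(d) = Mul(4, 6) = 24)
T = 2 (T = Mul(-2, Mul(1, -1)) = Mul(-2, -1) = 2)
n = 176 (n = Mul(8, Add(25, Mul(-1, Add(Mul(0, 24), 3)))) = Mul(8, Add(25, Mul(-1, Add(0, 3)))) = Mul(8, Add(25, Mul(-1, 3))) = Mul(8, Add(25, -3)) = Mul(8, 22) = 176)
Mul(67, Add(n, T)) = Mul(67, Add(176, 2)) = Mul(67, 178) = 11926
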